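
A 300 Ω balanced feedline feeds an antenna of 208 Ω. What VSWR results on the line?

VSWR ≈ 1.44

For a purely resistive load, VSWR = R_L/Z_0 or Z_0/R_L (whichever > 1) = 300/208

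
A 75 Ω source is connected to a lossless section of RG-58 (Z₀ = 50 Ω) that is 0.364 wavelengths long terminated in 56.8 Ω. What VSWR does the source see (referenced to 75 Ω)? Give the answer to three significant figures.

βl = 2π × 0.364 = 131°
tan(βl) = -1.15
Z_in = Z_0·(Z_L + jZ_0·tanβl)/(Z_0 + jZ_L·tanβl) = 48.7 + j6.17 Ω
Γ_s = (Z_in − Z_s)/(Z_in + Z_s) = (-26.3 + j6.17)/(124 + j6.17), |Γ_s| = 0.218
VSWR = (1 + |Γ_s|)/(1 − |Γ_s|)

VSWR ≈ 1.56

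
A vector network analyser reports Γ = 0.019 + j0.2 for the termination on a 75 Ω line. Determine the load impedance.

Z_L ≈ 71.8 + j29.9 Ω

Z_L = Z_0·(1 + Γ)/(1 − Γ) = 75·(1.02 + j0.2)/(0.981 − j0.2)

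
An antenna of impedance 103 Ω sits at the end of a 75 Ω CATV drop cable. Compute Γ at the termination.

Γ = 0.157

Γ = (Z_L − Z_0)/(Z_L + Z_0) = (103 − 75)/(103 + 75) = 28/178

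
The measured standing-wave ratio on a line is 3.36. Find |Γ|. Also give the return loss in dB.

|Γ| = (S − 1)/(S + 1) = (3.36 − 1)/(3.36 + 1) = 2.36/4.36
RL = −20·log₁₀|Γ| = −20·log₁₀(0.541)

|Γ| ≈ 0.541; return loss ≈ 5.33 dB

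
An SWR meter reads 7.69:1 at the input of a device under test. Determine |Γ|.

|Γ| = (S − 1)/(S + 1) = (7.69 − 1)/(7.69 + 1) = 6.69/8.69

|Γ| ≈ 0.77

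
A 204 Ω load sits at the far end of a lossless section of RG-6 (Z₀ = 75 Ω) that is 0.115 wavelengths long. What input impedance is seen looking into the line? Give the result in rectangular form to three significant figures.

βl = 2π × 0.115 = 41.4°
tan(βl) = tan(41.4°) = 0.882
Z_in = Z_0·(Z_L + jZ_0·tanβl)/(Z_0 + jZ_L·tanβl)
     = 75·(204 + j66.1)/(75 + j180)

Z_in ≈ 53.7 − j62.7 Ω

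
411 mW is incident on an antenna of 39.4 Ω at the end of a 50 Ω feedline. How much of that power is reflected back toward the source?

P_reflected ≈ 5.78 mW

Γ = (39.4 − 50)/(39.4 + 50) = -0.119
|Γ|² = 0.0141
P_refl = |Γ|²·P_inc = 5.78 mW, P_del = (1 − |Γ|²)·P_inc = 405 mW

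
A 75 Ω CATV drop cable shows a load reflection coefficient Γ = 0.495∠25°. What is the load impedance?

Z_L = Z_0·(1 + Γ)/(1 − Γ) = 75·(1.45 + j0.209)/(0.551 − j0.209)

Z_L ≈ 163 + j90.2 Ω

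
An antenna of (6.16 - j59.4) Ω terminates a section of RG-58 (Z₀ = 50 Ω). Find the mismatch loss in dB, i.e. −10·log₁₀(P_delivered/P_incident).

mismatch loss ≈ 7.34 dB

Γ = (-43.84 − j59.4)/(56.16 − j59.4), |Γ| = 0.903
|Γ|² = 0.816, so P_del/P_inc = 1 − |Γ|² = 0.184
ML = −10·log₁₀(1 − |Γ|²)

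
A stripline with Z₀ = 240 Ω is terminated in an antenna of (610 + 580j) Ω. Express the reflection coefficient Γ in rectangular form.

Γ ≈ 0.615 + j0.263

Γ = (Z_L − Z_0)/(Z_L + Z_0) = (370 + j580)/(850 + j580)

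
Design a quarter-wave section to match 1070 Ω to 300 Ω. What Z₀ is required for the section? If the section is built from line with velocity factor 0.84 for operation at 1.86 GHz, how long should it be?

Z_qwt ≈ 567 Ω; length ≈ 3.39 cm

Z_qwt = √(Z_0·R_L) = √(300 × 1070) = √321000
λ = 0.84·c/f = 0.135 m, so l = λ/4 = 0.0339 m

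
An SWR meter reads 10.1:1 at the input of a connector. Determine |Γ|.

|Γ| = (S − 1)/(S + 1) = (10.1 − 1)/(10.1 + 1) = 9.1/11.1

|Γ| ≈ 0.82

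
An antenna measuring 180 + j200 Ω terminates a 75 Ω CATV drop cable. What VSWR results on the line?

Γ = (Z_L − Z_0)/(Z_L + Z_0) = (105 + j200)/(255 + j200)
|Γ| = 226/324 = 0.697
VSWR = (1 + |Γ|)/(1 − |Γ|) = 1.7/0.303

VSWR ≈ 5.6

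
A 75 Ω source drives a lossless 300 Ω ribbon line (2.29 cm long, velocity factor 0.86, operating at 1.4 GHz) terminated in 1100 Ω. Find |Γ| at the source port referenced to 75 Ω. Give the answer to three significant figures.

λ = v/f = 0.86·c / 1.4 GHz = 0.184 m
βl = 2π·l/λ = 2π × 0.124 = 44.7°
tan(βl) = 0.991
Z_in = Z_0·(Z_L + jZ_0·tanβl)/(Z_0 + jZ_L·tanβl) = 154 − j261 Ω
Γ_s = (Z_in − Z_s)/(Z_in + Z_s) = (78.5 − j261)/(229 − j261), |Γ_s| = 0.785

|Γ| ≈ 0.785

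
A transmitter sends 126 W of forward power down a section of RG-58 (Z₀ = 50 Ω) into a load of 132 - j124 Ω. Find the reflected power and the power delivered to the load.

P_reflected ≈ 57.4 W; P_delivered ≈ 68.6 W

|Γ| = |(82 − j124)/(182 − j124)| = 0.675
|Γ|² = 0.456
P_refl = |Γ|²·P_inc = 57.4 W, P_del = (1 − |Γ|²)·P_inc = 68.6 W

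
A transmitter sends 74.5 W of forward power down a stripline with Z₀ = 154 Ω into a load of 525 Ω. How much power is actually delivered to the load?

Γ = (525 − 154)/(525 + 154) = 0.546
|Γ|² = 0.299
P_refl = |Γ|²·P_inc = 22.2 W, P_del = (1 − |Γ|²)·P_inc = 52.3 W

P_delivered ≈ 52.3 W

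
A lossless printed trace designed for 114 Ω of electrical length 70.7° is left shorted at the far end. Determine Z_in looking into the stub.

tan(βl) = 2.86
For a shorted stub, Z_in = jZ_0·tan(βl)

Z_in ≈ +j326 Ω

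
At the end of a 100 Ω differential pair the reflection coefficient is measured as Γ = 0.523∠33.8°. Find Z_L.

Z_L ≈ 180 + j144 Ω

Z_L = Z_0·(1 + Γ)/(1 − Γ) = 100·(1.43 + j0.291)/(0.565 − j0.291)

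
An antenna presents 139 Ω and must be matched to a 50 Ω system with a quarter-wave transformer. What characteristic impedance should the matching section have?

Z_qwt ≈ 83.4 Ω

Z_qwt = √(Z_0·R_L) = √(50 × 139) = √6950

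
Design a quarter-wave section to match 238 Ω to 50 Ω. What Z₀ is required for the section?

Z_qwt = √(Z_0·R_L) = √(50 × 238) = √11900

Z_qwt ≈ 109 Ω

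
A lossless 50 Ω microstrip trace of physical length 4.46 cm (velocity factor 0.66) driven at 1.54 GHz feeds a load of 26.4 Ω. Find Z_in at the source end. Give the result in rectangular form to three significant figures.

λ = v/f = 0.66·c / 1.54 GHz = 0.129 m
βl = 2π·l/λ = 2π × 0.347 = 125°
tan(βl) = tan(125°) = -1.43
Z_in = Z_0·(Z_L + jZ_0·tanβl)/(Z_0 + jZ_L·tanβl)
     = 50·(26.4 − j71.7)/(50 − j37.9)

Z_in ≈ 51.3 − j32.9 Ω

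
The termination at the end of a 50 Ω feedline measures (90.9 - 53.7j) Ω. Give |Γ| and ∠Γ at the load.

Γ ≈ 0.448 ∠ -31.8°

Γ = (Z_L − Z_0)/(Z_L + Z_0) = (40.9 − j53.7)/(140.9 − j53.7)
|Γ| = 67.5/151 = 0.448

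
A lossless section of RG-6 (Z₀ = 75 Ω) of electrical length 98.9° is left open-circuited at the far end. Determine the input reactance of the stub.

tan(βl) = -6.39
For an open-circuited stub, Z_in = −jZ_0·cot(βl) = −jZ_0/tan(βl)

X_in ≈ 11.7 Ω (inductive)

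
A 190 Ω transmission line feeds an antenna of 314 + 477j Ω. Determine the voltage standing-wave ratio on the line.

Γ = (Z_L − Z_0)/(Z_L + Z_0) = (124 + j477)/(504 + j477)
|Γ| = 493/694 = 0.71
VSWR = (1 + |Γ|)/(1 − |Γ|) = 1.71/0.29

VSWR ≈ 5.9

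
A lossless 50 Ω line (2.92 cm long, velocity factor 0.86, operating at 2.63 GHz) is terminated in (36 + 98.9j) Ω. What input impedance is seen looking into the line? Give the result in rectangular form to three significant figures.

λ = v/f = 0.86·c / 2.63 GHz = 0.0981 m
βl = 2π·l/λ = 2π × 0.298 = 107°
tan(βl) = tan(107°) = -3.24
Z_in = Z_0·(Z_L + jZ_0·tanβl)/(Z_0 + jZ_L·tanβl)
     = 50·(36 − j63.1)/(370 − j117)

Z_in ≈ 6.86 − j6.35 Ω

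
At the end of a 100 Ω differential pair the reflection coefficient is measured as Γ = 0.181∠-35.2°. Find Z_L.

Z_L ≈ 131 − j28.3 Ω

Z_L = Z_0·(1 + Γ)/(1 − Γ) = 100·(1.15 − j0.104)/(0.852 + j0.104)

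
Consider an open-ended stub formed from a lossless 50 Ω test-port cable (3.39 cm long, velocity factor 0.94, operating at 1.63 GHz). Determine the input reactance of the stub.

X_in ≈ -17.7 Ω (capacitive)

λ = v/f = 0.94·c / 1.63 GHz = 0.173 m
βl = 2π·l/λ = 2π × 0.196 = 70.5°
tan(βl) = 2.83
For an open-ended stub, Z_in = −jZ_0·cot(βl) = −jZ_0/tan(βl)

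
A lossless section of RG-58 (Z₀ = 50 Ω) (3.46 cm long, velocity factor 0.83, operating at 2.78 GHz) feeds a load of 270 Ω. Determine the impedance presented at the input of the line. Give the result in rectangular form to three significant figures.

Z_in ≈ 20.6 + j53.2 Ω

λ = v/f = 0.83·c / 2.78 GHz = 0.0896 m
βl = 2π·l/λ = 2π × 0.386 = 139°
tan(βl) = tan(139°) = -0.867
Z_in = Z_0·(Z_L + jZ_0·tanβl)/(Z_0 + jZ_L·tanβl)
     = 50·(270 − j43.4)/(50 − j234)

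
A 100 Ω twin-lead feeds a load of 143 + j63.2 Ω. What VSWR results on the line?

VSWR ≈ 1.88

Γ = (Z_L − Z_0)/(Z_L + Z_0) = (43 + j63.2)/(243 + j63.2)
|Γ| = 76.4/251 = 0.304
VSWR = (1 + |Γ|)/(1 − |Γ|) = 1.3/0.696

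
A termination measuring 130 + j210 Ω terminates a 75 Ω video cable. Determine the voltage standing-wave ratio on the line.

Γ = (Z_L − Z_0)/(Z_L + Z_0) = (55 + j210)/(205 + j210)
|Γ| = 217/293 = 0.74
VSWR = (1 + |Γ|)/(1 − |Γ|) = 1.74/0.26

VSWR ≈ 6.68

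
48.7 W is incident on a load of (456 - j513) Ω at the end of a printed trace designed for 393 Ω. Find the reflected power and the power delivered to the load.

|Γ| = |(63 − j513)/(849 − j513)| = 0.521
|Γ|² = 0.271
P_refl = |Γ|²·P_inc = 13.2 W, P_del = (1 − |Γ|²)·P_inc = 35.5 W

P_reflected ≈ 13.2 W; P_delivered ≈ 35.5 W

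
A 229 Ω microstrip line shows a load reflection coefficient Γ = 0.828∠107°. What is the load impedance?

Z_L = Z_0·(1 + Γ)/(1 − Γ) = 229·(0.758 + j0.792)/(1.24 − j0.792)

Z_L ≈ 33.2 + j167 Ω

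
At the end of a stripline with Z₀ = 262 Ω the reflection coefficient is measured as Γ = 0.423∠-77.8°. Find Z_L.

Z_L ≈ 215 − j217 Ω

Z_L = Z_0·(1 + Γ)/(1 − Γ) = 262·(1.09 − j0.413)/(0.911 + j0.413)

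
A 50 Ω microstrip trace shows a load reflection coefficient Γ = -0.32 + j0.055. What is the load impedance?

Z_L = Z_0·(1 + Γ)/(1 − Γ) = 50·(0.68 + j0.055)/(1.32 − j0.055)

Z_L ≈ 25.6 + j3.15 Ω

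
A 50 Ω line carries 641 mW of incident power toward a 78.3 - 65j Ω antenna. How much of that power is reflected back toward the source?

P_reflected ≈ 156 mW

|Γ| = |(28.3 − j65)/(128.3 − j65)| = 0.493
|Γ|² = 0.243
P_refl = |Γ|²·P_inc = 156 mW, P_del = (1 − |Γ|²)·P_inc = 485 mW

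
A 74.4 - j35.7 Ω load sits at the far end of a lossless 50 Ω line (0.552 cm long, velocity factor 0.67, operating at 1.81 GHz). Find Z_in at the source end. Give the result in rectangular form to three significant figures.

λ = v/f = 0.67·c / 1.81 GHz = 0.111 m
βl = 2π·l/λ = 2π × 0.0497 = 17.9°
tan(βl) = tan(17.9°) = 0.323
Z_in = Z_0·(Z_L + jZ_0·tanβl)/(Z_0 + jZ_L·tanβl)
     = 50·(74.4 − j19.6)/(61.5 + j24)

Z_in ≈ 47.1 − j34.3 Ω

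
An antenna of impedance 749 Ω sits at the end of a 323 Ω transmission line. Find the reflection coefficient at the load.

Γ = 0.397

Γ = (Z_L − Z_0)/(Z_L + Z_0) = (749 − 323)/(749 + 323) = 426/1072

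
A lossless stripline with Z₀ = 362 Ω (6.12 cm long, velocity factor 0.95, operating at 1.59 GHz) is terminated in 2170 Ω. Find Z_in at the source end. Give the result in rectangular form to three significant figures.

λ = v/f = 0.95·c / 1.59 GHz = 0.179 m
βl = 2π·l/λ = 2π × 0.341 = 123°
tan(βl) = tan(123°) = -1.54
Z_in = Z_0·(Z_L + jZ_0·tanβl)/(Z_0 + jZ_L·tanβl)
     = 362·(2170 − j559)/(362 − j3350)

Z_in ≈ 84.7 + j225 Ω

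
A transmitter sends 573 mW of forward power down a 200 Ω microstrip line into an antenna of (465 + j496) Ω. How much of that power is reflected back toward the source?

|Γ| = |(265 + j496)/(665 + j496)| = 0.678
|Γ|² = 0.459
P_refl = |Γ|²·P_inc = 263 mW, P_del = (1 − |Γ|²)·P_inc = 310 mW

P_reflected ≈ 263 mW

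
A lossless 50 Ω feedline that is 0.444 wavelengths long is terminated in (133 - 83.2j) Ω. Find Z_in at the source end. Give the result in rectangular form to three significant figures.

βl = 2π × 0.444 = 160°
tan(βl) = tan(160°) = -0.367
Z_in = Z_0·(Z_L + jZ_0·tanβl)/(Z_0 + jZ_L·tanβl)
     = 50·(133 − j102)/(19.5 − j48.8)

Z_in ≈ 137 + j81.8 Ω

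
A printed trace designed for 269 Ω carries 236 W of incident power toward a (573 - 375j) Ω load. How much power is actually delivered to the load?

|Γ| = |(304 − j375)/(842 − j375)| = 0.524
|Γ|² = 0.274
P_refl = |Γ|²·P_inc = 64.7 W, P_del = (1 − |Γ|²)·P_inc = 171 W

P_delivered ≈ 171 W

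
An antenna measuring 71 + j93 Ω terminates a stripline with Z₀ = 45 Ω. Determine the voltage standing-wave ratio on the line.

Γ = (Z_L − Z_0)/(Z_L + Z_0) = (26 + j93)/(116 + j93)
|Γ| = 96.6/149 = 0.65
VSWR = (1 + |Γ|)/(1 − |Γ|) = 1.65/0.35

VSWR ≈ 4.71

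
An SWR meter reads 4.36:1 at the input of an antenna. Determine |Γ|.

|Γ| ≈ 0.627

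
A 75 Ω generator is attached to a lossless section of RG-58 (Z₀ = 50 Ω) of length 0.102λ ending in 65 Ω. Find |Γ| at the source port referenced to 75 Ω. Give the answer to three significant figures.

|Γ| ≈ 0.207

βl = 2π × 0.102 = 36.7°
tan(βl) = 0.746
Z_in = Z_0·(Z_L + jZ_0·tanβl)/(Z_0 + jZ_L·tanβl) = 52.1 − j13.3 Ω
Γ_s = (Z_in − Z_s)/(Z_in + Z_s) = (-22.9 − j13.3)/(127 − j13.3), |Γ_s| = 0.207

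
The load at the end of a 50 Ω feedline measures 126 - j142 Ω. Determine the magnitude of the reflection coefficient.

Γ = (Z_L − Z_0)/(Z_L + Z_0) = (76 − j142)/(176 − j142)
|Γ| = 161/226

|Γ| ≈ 0.712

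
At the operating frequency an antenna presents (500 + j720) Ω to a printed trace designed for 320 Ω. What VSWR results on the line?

Γ = (Z_L − Z_0)/(Z_L + Z_0) = (180 + j720)/(820 + j720)
|Γ| = 742/1090 = 0.68
VSWR = (1 + |Γ|)/(1 − |Γ|) = 1.68/0.32

VSWR ≈ 5.25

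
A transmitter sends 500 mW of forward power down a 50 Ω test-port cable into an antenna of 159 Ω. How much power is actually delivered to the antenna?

P_delivered ≈ 364 mW

Γ = (159 − 50)/(159 + 50) = 0.522
|Γ|² = 0.272
P_refl = |Γ|²·P_inc = 136 mW, P_del = (1 − |Γ|²)·P_inc = 364 mW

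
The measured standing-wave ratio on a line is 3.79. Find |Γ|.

|Γ| = (S − 1)/(S + 1) = (3.79 − 1)/(3.79 + 1) = 2.79/4.79

|Γ| ≈ 0.582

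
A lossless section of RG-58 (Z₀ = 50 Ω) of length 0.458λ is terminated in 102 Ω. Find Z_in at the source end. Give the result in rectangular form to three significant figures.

Z_in ≈ 83.9 + j32.8 Ω

βl = 2π × 0.458 = 165°
tan(βl) = tan(165°) = -0.27
Z_in = Z_0·(Z_L + jZ_0·tanβl)/(Z_0 + jZ_L·tanβl)
     = 50·(102 − j13.5)/(50 − j27.6)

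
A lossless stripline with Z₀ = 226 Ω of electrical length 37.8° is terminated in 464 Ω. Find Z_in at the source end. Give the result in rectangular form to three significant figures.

tan(βl) = tan(37.8°) = 0.776
Z_in = Z_0·(Z_L + jZ_0·tanβl)/(Z_0 + jZ_L·tanβl)
     = 226·(464 + j175)/(226 + j360)

Z_in ≈ 210 − j159 Ω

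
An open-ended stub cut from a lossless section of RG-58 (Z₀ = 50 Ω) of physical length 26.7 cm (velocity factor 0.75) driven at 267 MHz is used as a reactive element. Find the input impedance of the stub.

λ = v/f = 0.75·c / 267 MHz = 0.843 m
βl = 2π·l/λ = 2π × 0.317 = 114°
tan(βl) = -2.24
For an open-ended stub, Z_in = −jZ_0·cot(βl) = −jZ_0/tan(βl)

Z_in ≈ +j22.3 Ω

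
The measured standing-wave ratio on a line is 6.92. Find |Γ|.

|Γ| ≈ 0.747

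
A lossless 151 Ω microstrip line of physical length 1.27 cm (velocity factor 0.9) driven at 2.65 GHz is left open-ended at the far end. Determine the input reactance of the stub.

X_in ≈ -152 Ω (capacitive)

λ = v/f = 0.9·c / 2.65 GHz = 0.102 m
βl = 2π·l/λ = 2π × 0.125 = 44.9°
tan(βl) = 0.996
For an open-ended stub, Z_in = −jZ_0·cot(βl) = −jZ_0/tan(βl)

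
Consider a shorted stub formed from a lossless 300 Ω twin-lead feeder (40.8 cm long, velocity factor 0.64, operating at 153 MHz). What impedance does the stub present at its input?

λ = v/f = 0.64·c / 153 MHz = 1.25 m
βl = 2π·l/λ = 2π × 0.325 = 117°
tan(βl) = -1.96
For a shorted stub, Z_in = jZ_0·tan(βl)

Z_in ≈ −j588 Ω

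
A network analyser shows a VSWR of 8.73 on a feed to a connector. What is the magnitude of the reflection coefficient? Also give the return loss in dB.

|Γ| = (S − 1)/(S + 1) = (8.73 − 1)/(8.73 + 1) = 7.73/9.73
RL = −20·log₁₀|Γ| = −20·log₁₀(0.794)

|Γ| ≈ 0.794; return loss ≈ 2 dB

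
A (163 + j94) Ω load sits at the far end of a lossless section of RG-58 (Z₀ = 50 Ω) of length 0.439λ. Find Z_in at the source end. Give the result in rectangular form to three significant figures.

Z_in ≈ 39.3 + j71.4 Ω

βl = 2π × 0.439 = 158°
tan(βl) = tan(158°) = -0.403
Z_in = Z_0·(Z_L + jZ_0·tanβl)/(Z_0 + jZ_L·tanβl)
     = 50·(163 + j73.8)/(87.9 − j65.7)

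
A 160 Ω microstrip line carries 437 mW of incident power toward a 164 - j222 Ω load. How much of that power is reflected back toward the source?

|Γ| = |(4 − j222)/(324 − j222)| = 0.565
|Γ|² = 0.32
P_refl = |Γ|²·P_inc = 140 mW, P_del = (1 − |Γ|²)·P_inc = 297 mW

P_reflected ≈ 140 mW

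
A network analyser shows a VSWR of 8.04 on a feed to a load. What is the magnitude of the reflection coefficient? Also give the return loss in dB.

|Γ| ≈ 0.779; return loss ≈ 2.17 dB

|Γ| = (S − 1)/(S + 1) = (8.04 − 1)/(8.04 + 1) = 7.04/9.04
RL = −20·log₁₀|Γ| = −20·log₁₀(0.779)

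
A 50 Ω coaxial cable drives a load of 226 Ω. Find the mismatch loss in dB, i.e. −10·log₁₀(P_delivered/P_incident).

mismatch loss ≈ 2.27 dB

Γ = (226 − 50)/(226 + 50) = 0.638
|Γ|² = 0.407, so P_del/P_inc = 1 − |Γ|² = 0.593
ML = −10·log₁₀(1 − |Γ|²)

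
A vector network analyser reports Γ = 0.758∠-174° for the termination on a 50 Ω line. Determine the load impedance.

Z_L ≈ 6.9 − j2.57 Ω

Z_L = Z_0·(1 + Γ)/(1 − Γ) = 50·(0.246 − j0.0792)/(1.75 + j0.0792)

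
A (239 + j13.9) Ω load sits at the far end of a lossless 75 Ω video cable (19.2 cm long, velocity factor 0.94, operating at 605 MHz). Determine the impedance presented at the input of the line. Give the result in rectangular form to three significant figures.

λ = v/f = 0.94·c / 605 MHz = 0.466 m
βl = 2π·l/λ = 2π × 0.412 = 148°
tan(βl) = tan(148°) = -0.618
Z_in = Z_0·(Z_L + jZ_0·tanβl)/(Z_0 + jZ_L·tanβl)
     = 75·(239 − j32.4)/(83.6 − j148)

Z_in ≈ 64.5 + j84.9 Ω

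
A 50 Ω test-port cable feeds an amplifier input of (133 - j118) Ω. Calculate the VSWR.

VSWR ≈ 4.93

Γ = (Z_L − Z_0)/(Z_L + Z_0) = (83 − j118)/(183 − j118)
|Γ| = 144/218 = 0.663
VSWR = (1 + |Γ|)/(1 − |Γ|) = 1.66/0.337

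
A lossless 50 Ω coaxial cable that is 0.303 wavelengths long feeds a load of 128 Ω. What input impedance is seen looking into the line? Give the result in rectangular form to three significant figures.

βl = 2π × 0.303 = 109°
tan(βl) = tan(109°) = -2.89
Z_in = Z_0·(Z_L + jZ_0·tanβl)/(Z_0 + jZ_L·tanβl)
     = 50·(128 − j145)/(50 − j370)

Z_in ≈ 21.5 + j14.4 Ω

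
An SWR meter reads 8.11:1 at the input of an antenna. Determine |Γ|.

|Γ| = (S − 1)/(S + 1) = (8.11 − 1)/(8.11 + 1) = 7.11/9.11

|Γ| ≈ 0.78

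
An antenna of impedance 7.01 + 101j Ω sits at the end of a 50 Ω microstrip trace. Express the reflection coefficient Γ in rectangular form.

Γ = (Z_L − Z_0)/(Z_L + Z_0) = (-42.99 + j101)/(57.01 + j101)

Γ ≈ 0.576 + j0.751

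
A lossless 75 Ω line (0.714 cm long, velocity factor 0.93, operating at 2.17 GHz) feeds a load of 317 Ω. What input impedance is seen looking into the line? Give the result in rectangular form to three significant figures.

Z_in ≈ 107 − j137 Ω

λ = v/f = 0.93·c / 2.17 GHz = 0.129 m
βl = 2π·l/λ = 2π × 0.0555 = 20°
tan(βl) = tan(20°) = 0.364
Z_in = Z_0·(Z_L + jZ_0·tanβl)/(Z_0 + jZ_L·tanβl)
     = 75·(317 + j27.3)/(75 + j115)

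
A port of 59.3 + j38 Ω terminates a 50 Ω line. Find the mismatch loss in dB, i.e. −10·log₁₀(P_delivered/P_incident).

Γ = (9.3 + j38)/(109.3 + j38), |Γ| = 0.338
|Γ|² = 0.114, so P_del/P_inc = 1 − |Γ|² = 0.886
ML = −10·log₁₀(1 − |Γ|²)

mismatch loss ≈ 0.527 dB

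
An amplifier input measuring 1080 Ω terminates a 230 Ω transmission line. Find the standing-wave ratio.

VSWR ≈ 4.7

For a purely resistive load, VSWR = R_L/Z_0 or Z_0/R_L (whichever > 1) = 1080/230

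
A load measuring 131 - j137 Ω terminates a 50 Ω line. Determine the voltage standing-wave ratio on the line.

Γ = (Z_L − Z_0)/(Z_L + Z_0) = (81 − j137)/(181 − j137)
|Γ| = 159/227 = 0.701
VSWR = (1 + |Γ|)/(1 − |Γ|) = 1.7/0.299

VSWR ≈ 5.69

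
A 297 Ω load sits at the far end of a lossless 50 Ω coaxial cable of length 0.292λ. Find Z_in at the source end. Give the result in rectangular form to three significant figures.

βl = 2π × 0.292 = 105°
tan(βl) = tan(105°) = -3.7
Z_in = Z_0·(Z_L + jZ_0·tanβl)/(Z_0 + jZ_L·tanβl)
     = 50·(297 − j185)/(50 − j1100)

Z_in ≈ 9.01 + j13.1 Ω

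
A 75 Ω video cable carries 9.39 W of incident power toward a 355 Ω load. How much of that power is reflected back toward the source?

P_reflected ≈ 3.98 W

Γ = (355 − 75)/(355 + 75) = 0.651
|Γ|² = 0.424
P_refl = |Γ|²·P_inc = 3.98 W, P_del = (1 − |Γ|²)·P_inc = 5.41 W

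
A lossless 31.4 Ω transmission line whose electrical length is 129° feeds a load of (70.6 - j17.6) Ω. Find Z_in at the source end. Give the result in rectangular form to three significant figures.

Z_in ≈ 22.8 + j22.9 Ω

tan(βl) = tan(129°) = -1.23
Z_in = Z_0·(Z_L + jZ_0·tanβl)/(Z_0 + jZ_L·tanβl)
     = 31.4·(70.6 − j56.4)/(9.67 − j87.2)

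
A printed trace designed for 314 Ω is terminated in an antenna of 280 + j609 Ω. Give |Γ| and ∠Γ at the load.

Γ ≈ 0.717 ∠ 47.5°

Γ = (Z_L − Z_0)/(Z_L + Z_0) = (-34 + j609)/(594 + j609)
|Γ| = 610/851 = 0.717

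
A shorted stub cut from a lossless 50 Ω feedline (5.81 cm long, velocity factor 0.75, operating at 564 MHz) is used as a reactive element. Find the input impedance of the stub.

Z_in ≈ +j65 Ω

λ = v/f = 0.75·c / 564 MHz = 0.399 m
βl = 2π·l/λ = 2π × 0.146 = 52.4°
tan(βl) = 1.3
For a shorted stub, Z_in = jZ_0·tan(βl)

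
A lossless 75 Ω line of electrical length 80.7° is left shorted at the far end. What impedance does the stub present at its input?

Z_in ≈ +j458 Ω

tan(βl) = 6.11
For a shorted stub, Z_in = jZ_0·tan(βl)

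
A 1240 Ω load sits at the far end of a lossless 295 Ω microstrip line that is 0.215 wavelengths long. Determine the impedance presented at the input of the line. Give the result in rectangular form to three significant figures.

βl = 2π × 0.215 = 77.4°
tan(βl) = tan(77.4°) = 4.47
Z_in = Z_0·(Z_L + jZ_0·tanβl)/(Z_0 + jZ_L·tanβl)
     = 295·(1240 + j1320)/(295 + j5550)

Z_in ≈ 73.5 − j62 Ω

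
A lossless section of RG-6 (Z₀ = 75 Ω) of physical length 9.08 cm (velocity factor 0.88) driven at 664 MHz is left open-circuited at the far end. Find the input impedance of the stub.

λ = v/f = 0.88·c / 664 MHz = 0.398 m
βl = 2π·l/λ = 2π × 0.228 = 82.2°
tan(βl) = 7.31
For an open-circuited stub, Z_in = −jZ_0·cot(βl) = −jZ_0/tan(βl)

Z_in ≈ −j10.3 Ω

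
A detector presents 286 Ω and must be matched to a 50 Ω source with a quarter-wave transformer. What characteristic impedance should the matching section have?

Z_qwt ≈ 120 Ω

Z_qwt = √(Z_0·R_L) = √(50 × 286) = √14300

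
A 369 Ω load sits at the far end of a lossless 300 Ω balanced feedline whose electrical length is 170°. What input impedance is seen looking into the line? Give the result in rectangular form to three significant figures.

Z_in ≈ 363 + j25.9 Ω

tan(βl) = tan(170°) = -0.176
Z_in = Z_0·(Z_L + jZ_0·tanβl)/(Z_0 + jZ_L·tanβl)
     = 300·(369 − j52.9)/(300 − j65.1)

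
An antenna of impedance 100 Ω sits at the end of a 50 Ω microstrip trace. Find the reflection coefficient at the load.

Γ = 0.333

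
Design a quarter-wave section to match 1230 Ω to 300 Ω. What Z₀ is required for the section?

Z_qwt = √(Z_0·R_L) = √(300 × 1230) = √369000

Z_qwt ≈ 607 Ω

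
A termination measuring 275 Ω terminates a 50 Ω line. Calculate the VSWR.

VSWR ≈ 5.5

For a purely resistive load, VSWR = R_L/Z_0 or Z_0/R_L (whichever > 1) = 275/50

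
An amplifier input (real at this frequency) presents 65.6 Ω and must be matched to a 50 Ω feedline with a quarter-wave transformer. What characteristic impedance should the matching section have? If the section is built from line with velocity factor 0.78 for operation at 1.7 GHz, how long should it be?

Z_qwt ≈ 57.3 Ω; length ≈ 3.44 cm

Z_qwt = √(Z_0·R_L) = √(50 × 65.6) = √3280
λ = 0.78·c/f = 0.138 m, so l = λ/4 = 0.0344 m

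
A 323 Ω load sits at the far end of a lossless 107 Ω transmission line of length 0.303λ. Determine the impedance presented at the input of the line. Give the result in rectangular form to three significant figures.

Z_in ≈ 39.2 + j32.5 Ω

βl = 2π × 0.303 = 109°
tan(βl) = tan(109°) = -2.89
Z_in = Z_0·(Z_L + jZ_0·tanβl)/(Z_0 + jZ_L·tanβl)
     = 107·(323 − j309)/(107 − j934)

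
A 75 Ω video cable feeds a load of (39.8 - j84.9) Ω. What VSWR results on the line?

VSWR ≈ 4.61

Γ = (Z_L − Z_0)/(Z_L + Z_0) = (-35.2 − j84.9)/(114.8 − j84.9)
|Γ| = 91.9/143 = 0.644
VSWR = (1 + |Γ|)/(1 − |Γ|) = 1.64/0.356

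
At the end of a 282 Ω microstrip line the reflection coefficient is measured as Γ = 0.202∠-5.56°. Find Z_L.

Z_L ≈ 424 − j17.3 Ω

Z_L = Z_0·(1 + Γ)/(1 − Γ) = 282·(1.2 − j0.0196)/(0.799 + j0.0196)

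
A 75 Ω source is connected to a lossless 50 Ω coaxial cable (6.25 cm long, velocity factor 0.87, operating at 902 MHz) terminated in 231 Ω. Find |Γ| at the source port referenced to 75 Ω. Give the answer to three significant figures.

λ = v/f = 0.87·c / 902 MHz = 0.289 m
βl = 2π·l/λ = 2π × 0.216 = 77.8°
tan(βl) = 4.61
Z_in = Z_0·(Z_L + jZ_0·tanβl)/(Z_0 + jZ_L·tanβl) = 11.3 − j10.3 Ω
Γ_s = (Z_in − Z_s)/(Z_in + Z_s) = (-63.7 − j10.3)/(86.3 − j10.3), |Γ_s| = 0.742

|Γ| ≈ 0.742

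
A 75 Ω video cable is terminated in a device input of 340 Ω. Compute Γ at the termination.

Γ = 0.639

Γ = (Z_L − Z_0)/(Z_L + Z_0) = (340 − 75)/(340 + 75) = 265/415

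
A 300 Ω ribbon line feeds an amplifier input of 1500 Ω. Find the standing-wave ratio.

VSWR ≈ 5

Γ = (1500 − 300)/(1500 + 300) = 0.667
VSWR = (1 + 0.667)/(1 − 0.667)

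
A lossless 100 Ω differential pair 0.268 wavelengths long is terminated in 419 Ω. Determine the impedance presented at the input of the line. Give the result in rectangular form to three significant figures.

Z_in ≈ 24.2 + j10.7 Ω

βl = 2π × 0.268 = 96.5°
tan(βl) = tan(96.5°) = -8.8
Z_in = Z_0·(Z_L + jZ_0·tanβl)/(Z_0 + jZ_L·tanβl)
     = 100·(419 − j880)/(100 − j3690)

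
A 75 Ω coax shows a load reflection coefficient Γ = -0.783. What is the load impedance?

Z_L = Z_0·(1 + Γ)/(1 − Γ) = 75·(0.217)/(1.78)

Z_L ≈ 9.13 Ω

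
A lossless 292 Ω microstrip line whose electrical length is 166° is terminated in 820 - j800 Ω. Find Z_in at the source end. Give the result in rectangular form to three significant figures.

tan(βl) = tan(166°) = -0.249
Z_in = Z_0·(Z_L + jZ_0·tanβl)/(Z_0 + jZ_L·tanβl)
     = 292·(820 − j873)/(92.5 − j204)

Z_in ≈ 1470 + j504 Ω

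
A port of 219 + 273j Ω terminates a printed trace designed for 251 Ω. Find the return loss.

Γ = (-32 + j273)/(470 + j273), |Γ| = 0.506
RL = −20·log₁₀|Γ| = −20·log₁₀(0.506)

RL ≈ 5.92 dB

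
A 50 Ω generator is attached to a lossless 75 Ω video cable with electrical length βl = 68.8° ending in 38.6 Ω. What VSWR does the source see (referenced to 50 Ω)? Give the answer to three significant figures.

VSWR ≈ 2.74

tan(βl) = 2.58
Z_in = Z_0·(Z_L + jZ_0·tanβl)/(Z_0 + jZ_L·tanβl) = 107 + j51.5 Ω
Γ_s = (Z_in − Z_s)/(Z_in + Z_s) = (56.9 + j51.5)/(157 + j51.5), |Γ_s| = 0.465
VSWR = (1 + |Γ_s|)/(1 − |Γ_s|)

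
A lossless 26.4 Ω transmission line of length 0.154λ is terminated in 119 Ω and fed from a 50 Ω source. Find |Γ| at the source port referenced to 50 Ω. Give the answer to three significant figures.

βl = 2π × 0.154 = 55.4°
tan(βl) = 1.45
Z_in = Z_0·(Z_L + jZ_0·tanβl)/(Z_0 + jZ_L·tanβl) = 8.44 − j16.9 Ω
Γ_s = (Z_in − Z_s)/(Z_in + Z_s) = (-41.6 − j16.9)/(58.4 − j16.9), |Γ_s| = 0.738

|Γ| ≈ 0.738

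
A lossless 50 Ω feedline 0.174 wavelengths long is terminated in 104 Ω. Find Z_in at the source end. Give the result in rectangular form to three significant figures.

Z_in ≈ 28.7 − j18.7 Ω

βl = 2π × 0.174 = 62.6°
tan(βl) = tan(62.6°) = 1.93
Z_in = Z_0·(Z_L + jZ_0·tanβl)/(Z_0 + jZ_L·tanβl)
     = 50·(104 + j96.6)/(50 + j201)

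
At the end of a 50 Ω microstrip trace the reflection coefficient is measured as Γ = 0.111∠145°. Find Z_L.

Z_L = Z_0·(1 + Γ)/(1 − Γ) = 50·(0.909 + j0.0637)/(1.09 − j0.0637)

Z_L ≈ 41.4 + j5.33 Ω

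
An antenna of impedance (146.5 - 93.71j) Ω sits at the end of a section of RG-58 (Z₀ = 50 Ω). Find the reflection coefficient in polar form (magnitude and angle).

Γ = (Z_L − Z_0)/(Z_L + Z_0) = (96.5 − j93.71)/(196.5 − j93.71)
|Γ| = 135/218 = 0.618

Γ ≈ 0.618 ∠ -18.7°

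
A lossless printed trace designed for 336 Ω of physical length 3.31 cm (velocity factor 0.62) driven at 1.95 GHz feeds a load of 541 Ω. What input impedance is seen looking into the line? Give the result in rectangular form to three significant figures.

Z_in ≈ 261 + j121 Ω

λ = v/f = 0.62·c / 1.95 GHz = 0.0954 m
βl = 2π·l/λ = 2π × 0.347 = 125°
tan(βl) = tan(125°) = -1.43
Z_in = Z_0·(Z_L + jZ_0·tanβl)/(Z_0 + jZ_L·tanβl)
     = 336·(541 − j481)/(336 − j775)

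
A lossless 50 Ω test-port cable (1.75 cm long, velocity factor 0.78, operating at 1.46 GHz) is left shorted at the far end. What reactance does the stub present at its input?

λ = v/f = 0.78·c / 1.46 GHz = 0.16 m
βl = 2π·l/λ = 2π × 0.109 = 39.3°
tan(βl) = 0.819
For a shorted stub, Z_in = jZ_0·tan(βl)

X_in ≈ 40.9 Ω (inductive)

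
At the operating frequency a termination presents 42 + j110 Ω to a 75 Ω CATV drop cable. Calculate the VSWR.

VSWR ≈ 6.02

Γ = (Z_L − Z_0)/(Z_L + Z_0) = (-33 + j110)/(117 + j110)
|Γ| = 115/161 = 0.715
VSWR = (1 + |Γ|)/(1 − |Γ|) = 1.72/0.285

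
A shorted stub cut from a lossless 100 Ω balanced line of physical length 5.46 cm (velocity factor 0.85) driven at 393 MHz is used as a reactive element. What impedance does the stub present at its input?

λ = v/f = 0.85·c / 393 MHz = 0.649 m
βl = 2π·l/λ = 2π × 0.0841 = 30.3°
tan(βl) = 0.584
For a shorted stub, Z_in = jZ_0·tan(βl)

Z_in ≈ +j58.4 Ω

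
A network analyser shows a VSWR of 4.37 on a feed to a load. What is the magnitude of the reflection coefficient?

|Γ| ≈ 0.628

|Γ| = (S − 1)/(S + 1) = (4.37 − 1)/(4.37 + 1) = 3.37/5.37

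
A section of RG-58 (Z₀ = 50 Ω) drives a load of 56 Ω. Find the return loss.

RL ≈ 24.9 dB

Γ = (56 − 50)/(56 + 50) = 0.0566
RL = −20·log₁₀|Γ| = −20·log₁₀(0.0566)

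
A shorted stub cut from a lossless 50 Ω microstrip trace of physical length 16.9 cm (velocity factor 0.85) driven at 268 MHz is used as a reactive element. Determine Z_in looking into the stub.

Z_in ≈ +j102 Ω

λ = v/f = 0.85·c / 268 MHz = 0.951 m
βl = 2π·l/λ = 2π × 0.178 = 63.9°
tan(βl) = 2.05
For a shorted stub, Z_in = jZ_0·tan(βl)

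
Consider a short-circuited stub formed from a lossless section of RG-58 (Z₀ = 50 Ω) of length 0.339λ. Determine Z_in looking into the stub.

Z_in ≈ −j79.9 Ω

βl = 2π × 0.339 = 122°
tan(βl) = -1.6
For a short-circuited stub, Z_in = jZ_0·tan(βl)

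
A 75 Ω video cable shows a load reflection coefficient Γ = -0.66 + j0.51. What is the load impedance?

Z_L = Z_0·(1 + Γ)/(1 − Γ) = 75·(0.34 + j0.51)/(1.66 − j0.51)

Z_L ≈ 7.57 + j25.4 Ω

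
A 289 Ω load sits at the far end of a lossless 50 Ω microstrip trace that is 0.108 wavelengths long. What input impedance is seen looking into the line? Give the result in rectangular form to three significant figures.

Z_in ≈ 21 − j57.5 Ω

βl = 2π × 0.108 = 38.9°
tan(βl) = tan(38.9°) = 0.806
Z_in = Z_0·(Z_L + jZ_0·tanβl)/(Z_0 + jZ_L·tanβl)
     = 50·(289 + j40.3)/(50 + j233)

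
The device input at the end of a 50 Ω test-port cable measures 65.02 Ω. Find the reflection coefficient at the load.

Γ = 0.131

Γ = (Z_L − Z_0)/(Z_L + Z_0) = (65.02 − 50)/(65.02 + 50) = 15.02/115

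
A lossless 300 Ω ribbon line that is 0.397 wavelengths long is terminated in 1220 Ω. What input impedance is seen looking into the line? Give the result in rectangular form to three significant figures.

βl = 2π × 0.397 = 143°
tan(βl) = tan(143°) = -0.756
Z_in = Z_0·(Z_L + jZ_0·tanβl)/(Z_0 + jZ_L·tanβl)
     = 300·(1220 − j227)/(300 − j922)

Z_in ≈ 184 + j337 Ω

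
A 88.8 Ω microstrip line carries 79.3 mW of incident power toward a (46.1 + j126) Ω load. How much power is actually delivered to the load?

P_delivered ≈ 38.1 mW

|Γ| = |(-42.7 + j126)/(134.9 + j126)| = 0.721
|Γ|² = 0.519
P_refl = |Γ|²·P_inc = 41.2 mW, P_del = (1 − |Γ|²)·P_inc = 38.1 mW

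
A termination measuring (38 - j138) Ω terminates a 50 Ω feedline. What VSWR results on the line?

VSWR ≈ 12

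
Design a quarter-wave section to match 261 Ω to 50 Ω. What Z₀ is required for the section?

Z_qwt = √(Z_0·R_L) = √(50 × 261) = √13050

Z_qwt ≈ 114 Ω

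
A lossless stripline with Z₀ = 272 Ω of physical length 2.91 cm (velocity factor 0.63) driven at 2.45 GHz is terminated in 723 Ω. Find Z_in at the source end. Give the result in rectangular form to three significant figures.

Z_in ≈ 183 + j209 Ω

λ = v/f = 0.63·c / 2.45 GHz = 0.0771 m
βl = 2π·l/λ = 2π × 0.377 = 136°
tan(βl) = tan(136°) = -0.972
Z_in = Z_0·(Z_L + jZ_0·tanβl)/(Z_0 + jZ_L·tanβl)
     = 272·(723 − j265)/(272 − j703)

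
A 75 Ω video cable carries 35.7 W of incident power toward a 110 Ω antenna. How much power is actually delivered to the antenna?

P_delivered ≈ 34.4 W

Γ = (110 − 75)/(110 + 75) = 0.189
|Γ|² = 0.0358
P_refl = |Γ|²·P_inc = 1.28 W, P_del = (1 − |Γ|²)·P_inc = 34.4 W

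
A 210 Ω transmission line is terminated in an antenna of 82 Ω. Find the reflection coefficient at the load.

Γ = -0.438

Γ = (Z_L − Z_0)/(Z_L + Z_0) = (82 − 210)/(82 + 210) = -128/292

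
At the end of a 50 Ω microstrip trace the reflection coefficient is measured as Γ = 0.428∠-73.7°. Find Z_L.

Z_L = Z_0·(1 + Γ)/(1 − Γ) = 50·(1.12 − j0.411)/(0.88 + j0.411)

Z_L ≈ 43.3 − j43.6 Ω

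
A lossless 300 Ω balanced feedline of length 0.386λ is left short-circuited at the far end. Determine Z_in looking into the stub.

Z_in ≈ −j261 Ω

βl = 2π × 0.386 = 139°
tan(βl) = -0.871
For a short-circuited stub, Z_in = jZ_0·tan(βl)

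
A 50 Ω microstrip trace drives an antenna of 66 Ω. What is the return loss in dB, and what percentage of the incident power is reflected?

Γ = (66 − 50)/(66 + 50) = 0.138
RL = −20·log₁₀(0.138) = 17.2 dB
P_refl/P_inc = |Γ|² = 0.019

RL ≈ 17.2 dB; 1.9% of incident power reflected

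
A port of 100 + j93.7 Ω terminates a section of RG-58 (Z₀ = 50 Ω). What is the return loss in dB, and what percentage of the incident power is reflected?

RL ≈ 4.43 dB; 36.1% of incident power reflected

Γ = (50 + j93.7)/(150 + j93.7), |Γ| = 0.601
RL = −20·log₁₀(0.601) = 4.43 dB
P_refl/P_inc = |Γ|² = 0.361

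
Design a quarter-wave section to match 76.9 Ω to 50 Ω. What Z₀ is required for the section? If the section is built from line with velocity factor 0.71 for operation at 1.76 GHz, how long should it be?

Z_qwt = √(Z_0·R_L) = √(50 × 76.9) = √3845
λ = 0.71·c/f = 0.121 m, so l = λ/4 = 0.0303 m

Z_qwt ≈ 62 Ω; length ≈ 3.03 cm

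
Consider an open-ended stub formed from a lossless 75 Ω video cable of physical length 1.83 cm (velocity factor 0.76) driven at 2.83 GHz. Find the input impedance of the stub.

λ = v/f = 0.76·c / 2.83 GHz = 0.0806 m
βl = 2π·l/λ = 2π × 0.227 = 81.8°
tan(βl) = 6.92
For an open-ended stub, Z_in = −jZ_0·cot(βl) = −jZ_0/tan(βl)

Z_in ≈ −j10.8 Ω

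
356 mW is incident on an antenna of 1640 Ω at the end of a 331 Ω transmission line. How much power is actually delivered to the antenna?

Γ = (1640 − 331)/(1640 + 331) = 0.664
|Γ|² = 0.441
P_refl = |Γ|²·P_inc = 157 mW, P_del = (1 − |Γ|²)·P_inc = 199 mW

P_delivered ≈ 199 mW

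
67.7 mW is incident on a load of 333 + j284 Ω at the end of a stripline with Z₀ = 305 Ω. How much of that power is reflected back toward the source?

|Γ| = |(28 + j284)/(638 + j284)| = 0.409
|Γ|² = 0.167
P_refl = |Γ|²·P_inc = 11.3 mW, P_del = (1 − |Γ|²)·P_inc = 56.4 mW

P_reflected ≈ 11.3 mW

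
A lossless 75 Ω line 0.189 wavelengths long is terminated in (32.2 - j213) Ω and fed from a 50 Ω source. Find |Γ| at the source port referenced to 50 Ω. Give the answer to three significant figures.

|Γ| ≈ 0.87

βl = 2π × 0.189 = 68°
tan(βl) = 2.48
Z_in = Z_0·(Z_L + jZ_0·tanβl)/(Z_0 + jZ_L·tanβl) = 3.5 − j3.82 Ω
Γ_s = (Z_in − Z_s)/(Z_in + Z_s) = (-46.5 − j3.82)/(53.5 − j3.82), |Γ_s| = 0.87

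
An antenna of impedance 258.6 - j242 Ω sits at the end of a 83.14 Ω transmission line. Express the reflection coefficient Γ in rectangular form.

Γ ≈ 0.676 − j0.229

Γ = (Z_L − Z_0)/(Z_L + Z_0) = (175.5 − j242)/(341.7 − j242)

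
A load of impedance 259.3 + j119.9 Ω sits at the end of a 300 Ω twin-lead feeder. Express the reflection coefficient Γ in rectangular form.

Γ ≈ -0.0256 + j0.22

Γ = (Z_L − Z_0)/(Z_L + Z_0) = (-40.7 + j119.9)/(559.3 + j119.9)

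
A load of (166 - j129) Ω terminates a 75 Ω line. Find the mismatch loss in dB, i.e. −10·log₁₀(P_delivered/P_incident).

mismatch loss ≈ 1.76 dB

Γ = (91 − j129)/(241 − j129), |Γ| = 0.578
|Γ|² = 0.334, so P_del/P_inc = 1 − |Γ|² = 0.666
ML = −10·log₁₀(1 − |Γ|²)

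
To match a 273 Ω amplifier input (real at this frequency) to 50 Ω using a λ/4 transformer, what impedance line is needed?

Z_qwt ≈ 117 Ω

Z_qwt = √(Z_0·R_L) = √(50 × 273) = √13650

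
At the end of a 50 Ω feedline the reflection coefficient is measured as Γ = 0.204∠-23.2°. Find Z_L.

Z_L ≈ 71.9 − j12.1 Ω

Z_L = Z_0·(1 + Γ)/(1 − Γ) = 50·(1.19 − j0.0804)/(0.812 + j0.0804)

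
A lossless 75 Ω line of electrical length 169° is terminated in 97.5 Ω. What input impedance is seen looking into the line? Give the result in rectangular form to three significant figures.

Z_in ≈ 95.1 + j9.46 Ω

tan(βl) = tan(169°) = -0.194
Z_in = Z_0·(Z_L + jZ_0·tanβl)/(Z_0 + jZ_L·tanβl)
     = 75·(97.5 − j14.6)/(75 − j19)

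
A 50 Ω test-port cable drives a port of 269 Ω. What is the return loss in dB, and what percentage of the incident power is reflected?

Γ = (269 − 50)/(269 + 50) = 0.687
RL = −20·log₁₀(0.687) = 3.27 dB
P_refl/P_inc = |Γ|² = 0.471

RL ≈ 3.27 dB; 47.1% of incident power reflected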